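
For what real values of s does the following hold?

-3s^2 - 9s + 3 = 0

Discriminant: (-9)^2 - 4*(-3)*3 = 117.
Quadratic formula: s = (9 +/- sqrt(117)) / (-6).
So s = -sqrt(13)/2 - 3/2 ~= -3.3028 or s = -3/2 + sqrt(13)/2 ~= 0.3028.

s = -3.3028 or s = 0.3028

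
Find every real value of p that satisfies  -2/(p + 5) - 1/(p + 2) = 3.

Multiply both sides by (p + 5)(p + 2):
-2(p + 2) - (p + 5) = 3(p + 5)(p + 2).
Expand and collect terms: 3p^2 + 24p + 39 = 0.
By the quadratic formula, p = (-24 +/- sqrt(108)) / 6, so p ~= -2.2679 or p ~= -5.7321.
Neither value makes a denominator zero (p != -5, p != -2), so both are valid.

p = -5.7321 or p = -2.2679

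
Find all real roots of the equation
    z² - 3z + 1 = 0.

z = 0.382 or z = 2.618

Discriminant: (-3)² − 4·1·1 = 5.
Quadratic formula: z = (3 ± √5) / 2.
So z = √(5)/2 + 3/2 ≈ 2.618 or z = 3/2 - √(5)/2 ≈ 0.382.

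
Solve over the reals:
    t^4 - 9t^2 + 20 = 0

t = -2.2361 or t = -2 or t = 2 or t = 2.2361

Let u = t^2. The equation becomes u^2 - 9u + 20 = 0.
Factor: (u - 4)(u - 5) = 0, so u = 4 or u = 5.
t^2 = 4 gives t = +/-2.
t^2 = 5 gives t = +/-sqrt(5) ~= +/-2.2361.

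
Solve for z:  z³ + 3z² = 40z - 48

Rearrange: z³ + 3z² - 40z + 48 = 0.
Possible rational roots are divisors of 48. Testing z = 4 gives 0, so (z - 4) is a factor.
Divide: z³ + 3z² - 40z + 48 = (z - 4)(z² + 7z - 12).
Apply the quadratic formula to z² + 7z - 12 = 0: z = (-7 ± √97)/2, i.e. z ≈ 1.4244 or z ≈ -8.4244.

z = -8.4244 or z = 1.4244 or z = 4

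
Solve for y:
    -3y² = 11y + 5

Rearrange to standard form: -3y² - 11y - 5 = 0.
Discriminant: (-11)² − 4·(-3)·(-5) = 61.
Quadratic formula: y = (11 ± √61) / (-6).
So y = -11/6 - √(61)/6 ≈ -3.135 or y = -11/6 + √(61)/6 ≈ -0.5316.

y = -3.135 or y = -0.5316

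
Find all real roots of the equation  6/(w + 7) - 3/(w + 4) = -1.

w = -11.2426 or w = -2.7574

Multiply both sides by (w + 7)(w + 4):
6(w + 4) - 3(w + 7) = -(w + 7)(w + 4).
Expand and collect terms: -w² - 14w - 31 = 0.
By the quadratic formula, w = (14 ± √72) / -2, so w ≈ -11.2426 or w ≈ -2.7574.
Neither value makes a denominator zero (w ≠ -7, w ≠ -4), so both are valid.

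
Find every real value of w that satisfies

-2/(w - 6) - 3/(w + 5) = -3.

w = -4.0621 or w = 6.7288

Multiply both sides by (w - 6)(w + 5):
-2(w + 5) - 3(w - 6) = -3(w - 6)(w + 5).
Expand and collect terms: -3w² + 8w + 82 = 0.
By the quadratic formula, w = (-8 ± √1048) / -6, so w ≈ -4.0621 or w ≈ 6.7288.
Neither value makes a denominator zero (w ≠ 6, w ≠ -5), so both are valid.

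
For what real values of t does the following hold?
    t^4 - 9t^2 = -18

t = -2.4495 or t = -1.7321 or t = 1.7321 or t = 2.4495

Let u = t^2. The equation becomes u^2 - 9u + 18 = 0.
Factor: (u - 6)(u - 3) = 0, so u = 6 or u = 3.
t^2 = 6 gives t = +/-sqrt(6) ~= +/-2.4495.
t^2 = 3 gives t = +/-sqrt(3) ~= +/-1.7321.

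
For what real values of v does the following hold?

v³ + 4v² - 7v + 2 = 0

Possible rational roots are divisors of 2. Testing v = 1 gives 0, so (v - 1) is a factor.
Divide: v³ + 4v² - 7v + 2 = (v - 1)(v² + 5v - 2).
Apply the quadratic formula to v² + 5v - 2 = 0: v = (-5 ± √33)/2, i.e. v ≈ 0.3723 or v ≈ -5.3723.

v = -5.3723 or v = 0.3723 or v = 1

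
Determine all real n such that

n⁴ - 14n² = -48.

n = -2.8284 or n = -2.4495 or n = 2.4495 or n = 2.8284

Let u = n². The equation becomes u² - 14u + 48 = 0.
Factor: (u - 6)(u - 8) = 0, so u = 6 or u = 8.
n² = 6 gives n = ±√(6) ≈ ±2.4495.
n² = 8 gives n = ±2·√(2) ≈ ±2.8284.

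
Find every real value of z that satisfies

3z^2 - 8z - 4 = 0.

Discriminant: (-8)^2 - 4*3*(-4) = 112.
Quadratic formula: z = (8 +/- sqrt(112)) / 6.
So z = 4/3 + 2*sqrt(7)/3 ~= 3.0972 or z = 4/3 - 2*sqrt(7)/3 ~= -0.4305.

z = -0.4305 or z = 3.0972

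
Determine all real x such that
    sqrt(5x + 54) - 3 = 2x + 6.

Isolate the radical: sqrt(5x + 54) = 2x + 9.
Square both sides: 5x + 54 = (2x + 9)^2.
Expand and rearrange: 4x^2 + 31x + 27 = 0.
Solving gives x = -1 or x = -6.75.
Check each candidate in the original equation:
  x = -1: sqrt(49) = 7, while 2x + 9 = 7 — valid.
  x = -6.75: sqrt(20.25) = 4.5, while 2x + 9 = -4.5 — extraneous.

x = -1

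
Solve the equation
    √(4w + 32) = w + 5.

w = 1

Square both sides: 4w + 32 = (w + 5)².
Expand and rearrange: w² + 6w - 7 = 0.
Solving gives w = 1 or w = -7.
Check each candidate in the original equation:
  w = 1: √(36) = 6, while w + 5 = 6 — valid.
  w = -7: √(4) = 2, while w + 5 = -2 — extraneous.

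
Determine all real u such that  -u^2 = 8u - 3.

Rearrange to standard form: -u^2 - 8u + 3 = 0.
Discriminant: (-8)^2 - 4*(-1)*3 = 76.
Quadratic formula: u = (8 +/- sqrt(76)) / (-2).
So u = -sqrt(19) - 4 ~= -8.3589 or u = -4 + sqrt(19) ~= 0.3589.

u = -8.3589 or u = 0.3589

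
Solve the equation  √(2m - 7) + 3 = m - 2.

Isolate the radical: √(2m - 7) = m - 5.
Square both sides: 2m - 7 = (m - 5)².
Expand and rearrange: m² - 12m + 32 = 0.
Solving gives m = 8 or m = 4.
Check each candidate in the original equation:
  m = 8: √(9) = 3, while m - 5 = 3 — valid.
  m = 4: √(1) = 1, while m - 5 = -1 — extraneous.

m = 8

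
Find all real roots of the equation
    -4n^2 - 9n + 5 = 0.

Discriminant: (-9)^2 - 4*(-4)*5 = 161.
Quadratic formula: n = (9 +/- sqrt(161)) / (-8).
So n = -sqrt(161)/8 - 9/8 ~= -2.7111 or n = -9/8 + sqrt(161)/8 ~= 0.4611.

n = -2.7111 or n = 0.4611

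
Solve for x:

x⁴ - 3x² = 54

x = -3 or x = 3

Let u = x². The equation becomes u² - 3u - 54 = 0.
Factor: (u - 9)(u + 6) = 0, so u = 9 or u = -6.
x² = 9 gives x = ±3.
x² = -6 < 0 has no real solution.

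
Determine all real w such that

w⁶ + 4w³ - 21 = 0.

Let u = w³. The equation becomes u² + 4u - 21 = 0.
Factor: (u + 7)(u - 3) = 0, so u = -7 or u = 3.
w³ = -7 gives w = -∛(7) ≈ -1.9129.
w³ = 3 gives w = ∛(3) ≈ 1.4422.

w = -1.9129 or w = 1.4422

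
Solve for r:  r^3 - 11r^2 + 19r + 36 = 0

r = -1.1098 or r = 4 or r = 8.1098

Possible rational roots are divisors of 36. Testing r = 4 gives 0, so (r - 4) is a factor.
Divide: r^3 - 11r^2 + 19r + 36 = (r - 4)(r^2 - 7r - 9).
Apply the quadratic formula to r^2 - 7r - 9 = 0: r = (7 +/- sqrt(85))/2, i.e. r ~= 8.1098 or r ~= -1.1098.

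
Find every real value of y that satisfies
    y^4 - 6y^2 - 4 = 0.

y = -2.5701 or y = 2.5701

Let u = y^2. The equation becomes u^2 - 6u - 4 = 0.
By the quadratic formula, u = 3 + sqrt(13) or u = 3 - sqrt(13).
y^2 = 3 + sqrt(13) gives y = +/-sqrt(3 + sqrt(13)) ~= +/-2.5701.
y^2 = 3 - sqrt(13) < 0 has no real solution.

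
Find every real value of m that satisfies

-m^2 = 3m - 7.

m = -4.5414 or m = 1.5414

Rearrange to standard form: -m^2 - 3m + 7 = 0.
Discriminant: (-3)^2 - 4*(-1)*7 = 37.
Quadratic formula: m = (3 +/- sqrt(37)) / (-2).
So m = -sqrt(37)/2 - 3/2 ~= -4.5414 or m = -3/2 + sqrt(37)/2 ~= 1.5414.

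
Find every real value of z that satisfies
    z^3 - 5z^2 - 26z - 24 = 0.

z = -2 or z = -1.4244 or z = 8.4244

Possible rational roots are divisors of -24. Testing z = -2 gives 0, so (z + 2) is a factor.
Divide: z^3 - 5z^2 - 26z - 24 = (z + 2)(z^2 - 7z - 12).
Apply the quadratic formula to z^2 - 7z - 12 = 0: z = (7 +/- sqrt(97))/2, i.e. z ~= 8.4244 or z ~= -1.4244.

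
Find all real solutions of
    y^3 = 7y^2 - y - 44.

y = -2.1401 or y = 4 or y = 5.1401

Rearrange: y^3 - 7y^2 + y + 44 = 0.
Possible rational roots are divisors of 44. Testing y = 4 gives 0, so (y - 4) is a factor.
Divide: y^3 - 7y^2 + y + 44 = (y - 4)(y^2 - 3y - 11).
Apply the quadratic formula to y^2 - 3y - 11 = 0: y = (3 +/- sqrt(53))/2, i.e. y ~= 5.1401 or y ~= -2.1401.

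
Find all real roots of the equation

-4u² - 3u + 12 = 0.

Discriminant: (-3)² − 4·(-4)·12 = 201.
Quadratic formula: u = (3 ± √201) / (-8).
So u = -√(201)/8 - 3/8 ≈ -2.1472 or u = -3/8 + √(201)/8 ≈ 1.3972.

u = -2.1472 or u = 1.3972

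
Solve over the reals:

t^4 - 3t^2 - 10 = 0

Let u = t^2. The equation becomes u^2 - 3u - 10 = 0.
Factor: (u - 5)(u + 2) = 0, so u = 5 or u = -2.
t^2 = 5 gives t = +/-sqrt(5) ~= +/-2.2361.
t^2 = -2 < 0 has no real solution.

t = -2.2361 or t = 2.2361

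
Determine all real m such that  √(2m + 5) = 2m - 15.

Square both sides: 2m + 5 = (2m - 15)².
Expand and rearrange: 4m² - 62m + 220 = 0.
Solving gives m = 10 or m = 5.5.
Check each candidate in the original equation:
  m = 10: √(25) = 5, while 2m - 15 = 5 — valid.
  m = 5.5: √(16) = 4, while 2m - 15 = -4 — extraneous.

m = 10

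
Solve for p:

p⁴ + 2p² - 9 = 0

Let u = p². The equation becomes u² + 2u - 9 = 0.
By the quadratic formula, u = -1 + √(10) or u = -√(10) - 1.
p² = -1 + √(10) gives p = ±√(-1 + √(10)) ≈ ±1.4705.
p² = -√(10) - 1 < 0 has no real solution.

p = -1.4705 or p = 1.4705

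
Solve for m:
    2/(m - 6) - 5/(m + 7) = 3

Multiply both sides by (m - 6)(m + 7):
2(m + 7) - 5(m - 6) = 3(m - 6)(m + 7).
Expand and collect terms: 3m^2 + 6m - 170 = 0.
By the quadratic formula, m = (-6 +/- sqrt(2076)) / 6, so m ~= 6.5939 or m ~= -8.5939.
Neither value makes a denominator zero (m != 6, m != -7), so both are valid.

m = -8.5939 or m = 6.5939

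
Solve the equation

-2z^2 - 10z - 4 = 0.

z = -4.5616 or z = -0.4384

Discriminant: (-10)^2 - 4*(-2)*(-4) = 68.
Quadratic formula: z = (10 +/- sqrt(68)) / (-4).
So z = -5/2 - sqrt(17)/2 ~= -4.5616 or z = -5/2 + sqrt(17)/2 ~= -0.4384.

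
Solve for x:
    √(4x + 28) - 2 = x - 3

Isolate the radical: √(4x + 28) = x - 1.
Square both sides: 4x + 28 = (x - 1)².
Expand and rearrange: x² - 6x - 27 = 0.
Solving gives x = 9 or x = -3.
Check each candidate in the original equation:
  x = 9: √(64) = 8, while x - 1 = 8 — valid.
  x = -3: √(16) = 4, while x - 1 = -4 — extraneous.

x = 9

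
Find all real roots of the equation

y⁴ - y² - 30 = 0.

Let u = y². The equation becomes u² - u - 30 = 0.
Factor: (u - 6)(u + 5) = 0, so u = 6 or u = -5.
y² = 6 gives y = ±√(6) ≈ ±2.4495.
y² = -5 < 0 has no real solution.

y = -2.4495 or y = 2.4495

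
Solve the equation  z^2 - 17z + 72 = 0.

z = 8 or z = 9

Factor: (z - 8)(z - 9) = 0.
So z = 8 or z = 9.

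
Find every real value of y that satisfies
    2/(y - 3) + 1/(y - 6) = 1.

Multiply both sides by (y - 3)(y - 6):
2(y - 6) + (y - 3) = (y - 3)(y - 6).
Expand and collect terms: y² - 12y + 33 = 0.
By the quadratic formula, y = (12 ± √12) / 2, so y ≈ 7.7321 or y ≈ 4.2679.
Neither value makes a denominator zero (y ≠ 3, y ≠ 6), so both are valid.

y = 4.2679 or y = 7.7321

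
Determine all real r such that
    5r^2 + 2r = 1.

r = -0.6899 or r = 0.2899

Rearrange to standard form: 5r^2 + 2r - 1 = 0.
Discriminant: (2)^2 - 4*5*(-1) = 24.
Quadratic formula: r = (-2 +/- sqrt(24)) / 10.
So r = -1/5 + sqrt(6)/5 ~= 0.2899 or r = -sqrt(6)/5 - 1/5 ~= -0.6899.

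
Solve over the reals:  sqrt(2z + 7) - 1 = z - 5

Isolate the radical: sqrt(2z + 7) = z - 4.
Square both sides: 2z + 7 = (z - 4)^2.
Expand and rearrange: z^2 - 10z + 9 = 0.
Solving gives z = 9 or z = 1.
Check each candidate in the original equation:
  z = 9: sqrt(25) = 5, while z - 4 = 5 — valid.
  z = 1: sqrt(9) = 3, while z - 4 = -3 — extraneous.

z = 9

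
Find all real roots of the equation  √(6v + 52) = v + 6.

v = 2

Square both sides: 6v + 52 = (v + 6)².
Expand and rearrange: v² + 6v - 16 = 0.
Solving gives v = 2 or v = -8.
Check each candidate in the original equation:
  v = 2: √(64) = 8, while v + 6 = 8 — valid.
  v = -8: √(4) = 2, while v + 6 = -2 — extraneous.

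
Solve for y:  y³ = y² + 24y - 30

Rearrange: y³ - y² - 24y + 30 = 0.
Possible rational roots are divisors of 30. Testing y = -5 gives 0, so (y + 5) is a factor.
Divide: y³ - y² - 24y + 30 = (y + 5)(y² - 6y + 6).
Apply the quadratic formula to y² - 6y + 6 = 0: y = (6 ± √12)/2, i.e. y ≈ 4.7321 or y ≈ 1.2679.

y = -5 or y = 1.2679 or y = 4.7321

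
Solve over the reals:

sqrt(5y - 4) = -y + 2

Square both sides: 5y - 4 = (-y + 2)^2.
Expand and rearrange: y^2 - 9y + 8 = 0.
Solving gives y = 8 or y = 1.
Check each candidate in the original equation:
  y = 8: sqrt(36) = 6, while -y + 2 = -6 — extraneous.
  y = 1: sqrt(1) = 1, while -y + 2 = 1 — valid.

y = 1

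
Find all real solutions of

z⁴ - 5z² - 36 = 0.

Let u = z². The equation becomes u² - 5u - 36 = 0.
Factor: (u + 4)(u - 9) = 0, so u = -4 or u = 9.
z² = -4 < 0 has no real solution.
z² = 9 gives z = ±3.

z = -3 or z = 3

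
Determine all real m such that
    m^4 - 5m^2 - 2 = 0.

Let u = m^2. The equation becomes u^2 - 5u - 2 = 0.
By the quadratic formula, u = 5/2 + sqrt(33)/2 or u = 5/2 - sqrt(33)/2.
m^2 = 5/2 + sqrt(33)/2 gives m = +/-sqrt(5/2 + sqrt(33)/2) ~= +/-2.3178.
m^2 = 5/2 - sqrt(33)/2 < 0 has no real solution.

m = -2.3178 or m = 2.3178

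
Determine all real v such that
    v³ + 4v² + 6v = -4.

v = -2

Rearrange: v³ + 4v² + 6v + 4 = 0.
Possible rational roots are divisors of 4. Testing v = -2 gives 0, so (v + 2) is a factor.
Divide: v³ + 4v² + 6v + 4 = (v + 2)(v² + 2v + 2).
The quadratic v² + 2v + 2 has discriminant -4 < 0, so no further real roots.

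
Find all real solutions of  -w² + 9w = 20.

Bring every term to one side: -w² + 9w - 20 = 0.
Factor: -1(w - 5)(w - 4) = 0.
So w = 5 or w = 4.

w = 4 or w = 5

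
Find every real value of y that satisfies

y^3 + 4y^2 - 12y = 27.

Rearrange: y^3 + 4y^2 - 12y - 27 = 0.
Possible rational roots are divisors of -27. Testing y = 3 gives 0, so (y - 3) is a factor.
Divide: y^3 + 4y^2 - 12y - 27 = (y - 3)(y^2 + 7y + 9).
Apply the quadratic formula to y^2 + 7y + 9 = 0: y = (-7 +/- sqrt(13))/2, i.e. y ~= -1.6972 or y ~= -5.3028.

y = -5.3028 or y = -1.6972 or y = 3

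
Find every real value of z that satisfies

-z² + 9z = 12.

z = 1.6277 or z = 7.3723

Rearrange to standard form: -z² + 9z - 12 = 0.
Discriminant: (9)² − 4·(-1)·(-12) = 33.
Quadratic formula: z = (-9 ± √33) / (-2).
So z = 9/2 - √(33)/2 ≈ 1.6277 or z = √(33)/2 + 9/2 ≈ 7.3723.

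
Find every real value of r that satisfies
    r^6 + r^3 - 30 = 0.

Let u = r^3. The equation becomes u^2 + u - 30 = 0.
Factor: (u - 5)(u + 6) = 0, so u = 5 or u = -6.
r^3 = 5 gives r = (5)^(1/3) ~= 1.71.
r^3 = -6 gives r = -(6)^(1/3) ~= -1.8171.

r = -1.8171 or r = 1.71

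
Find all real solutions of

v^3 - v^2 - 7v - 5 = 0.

Possible rational roots are divisors of -5. Testing v = -1 gives 0, so (v + 1) is a factor.
Divide: v^3 - v^2 - 7v - 5 = (v + 1)(v^2 - 2v - 5).
Apply the quadratic formula to v^2 - 2v - 5 = 0: v = (2 +/- sqrt(24))/2, i.e. v ~= 3.4495 or v ~= -1.4495.

v = -1.4495 or v = -1 or v = 3.4495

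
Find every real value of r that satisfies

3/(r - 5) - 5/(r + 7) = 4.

Multiply both sides by (r - 5)(r + 7):
3(r + 7) - 5(r - 5) = 4(r - 5)(r + 7).
Expand and collect terms: 4r² + 10r - 186 = 0.
By the quadratic formula, r = (-10 ± √3076) / 8, so r ≈ 5.6827 or r ≈ -8.1827.
Neither value makes a denominator zero (r ≠ 5, r ≠ -7), so both are valid.

r = -8.1827 or r = 5.6827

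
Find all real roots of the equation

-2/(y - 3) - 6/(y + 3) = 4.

y = -4.6056 or y = 2.6056

Multiply both sides by (y - 3)(y + 3):
-2(y + 3) - 6(y - 3) = 4(y - 3)(y + 3).
Expand and collect terms: 4y² + 8y - 48 = 0.
By the quadratic formula, y = (-8 ± √832) / 8, so y ≈ 2.6056 or y ≈ -4.6056.
Neither value makes a denominator zero (y ≠ 3, y ≠ -3), so both are valid.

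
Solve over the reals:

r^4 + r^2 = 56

r = -2.6458 or r = 2.6458

Let u = r^2. The equation becomes u^2 + u - 56 = 0.
Factor: (u + 8)(u - 7) = 0, so u = -8 or u = 7.
r^2 = -8 < 0 has no real solution.
r^2 = 7 gives r = +/-sqrt(7) ~= +/-2.6458.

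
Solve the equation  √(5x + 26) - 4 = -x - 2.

Isolate the radical: √(5x + 26) = -x + 2.
Square both sides: 5x + 26 = (-x + 2)².
Expand and rearrange: x² - 9x - 22 = 0.
Solving gives x = 11 or x = -2.
Check each candidate in the original equation:
  x = 11: √(81) = 9, while -x + 2 = -9 — extraneous.
  x = -2: √(16) = 4, while -x + 2 = 4 — valid.

x = -2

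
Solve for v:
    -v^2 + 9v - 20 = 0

v = 4 or v = 5

Factor: -1(v - 5)(v - 4) = 0.
So v = 5 or v = 4.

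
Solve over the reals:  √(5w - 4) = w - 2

Square both sides: 5w - 4 = (w - 2)².
Expand and rearrange: w² - 9w + 8 = 0.
Solving gives w = 8 or w = 1.
Check each candidate in the original equation:
  w = 8: √(36) = 6, while w - 2 = 6 — valid.
  w = 1: √(1) = 1, while w - 2 = -1 — extraneous.

w = 8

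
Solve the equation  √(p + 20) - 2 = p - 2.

Isolate the radical: √(p + 20) = p.
Square both sides: p + 20 = (p)².
Expand and rearrange: p² - p - 20 = 0.
Solving gives p = 5 or p = -4.
Check each candidate in the original equation:
  p = 5: √(25) = 5, while p = 5 — valid.
  p = -4: √(16) = 4, while p = -4 — extraneous.

p = 5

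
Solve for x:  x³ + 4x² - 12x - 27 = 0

x = -5.3028 or x = -1.6972 or x = 3

Possible rational roots are divisors of -27. Testing x = 3 gives 0, so (x - 3) is a factor.
Divide: x³ + 4x² - 12x - 27 = (x - 3)(x² + 7x + 9).
Apply the quadratic formula to x² + 7x + 9 = 0: x = (-7 ± √13)/2, i.e. x ≈ -1.6972 or x ≈ -5.3028.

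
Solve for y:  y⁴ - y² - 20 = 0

Let u = y². The equation becomes u² - u - 20 = 0.
Factor: (u + 4)(u - 5) = 0, so u = -4 or u = 5.
y² = -4 < 0 has no real solution.
y² = 5 gives y = ±√(5) ≈ ±2.2361.

y = -2.2361 or y = 2.2361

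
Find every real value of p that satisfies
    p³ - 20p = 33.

Rearrange: p³ - 20p - 33 = 0.
Possible rational roots are divisors of -33. Testing p = -3 gives 0, so (p + 3) is a factor.
Divide: p³ - 20p - 33 = (p + 3)(p² - 3p - 11).
Apply the quadratic formula to p² - 3p - 11 = 0: p = (3 ± √53)/2, i.e. p ≈ 5.1401 or p ≈ -2.1401.

p = -3 or p = -2.1401 or p = 5.1401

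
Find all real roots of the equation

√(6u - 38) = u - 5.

Square both sides: 6u - 38 = (u - 5)².
Expand and rearrange: u² - 16u + 63 = 0.
Solving gives u = 9 or u = 7.
Check each candidate in the original equation:
  u = 9: √(16) = 4, while u - 5 = 4 — valid.
  u = 7: √(4) = 2, while u - 5 = 2 — valid.

u = 7 or u = 9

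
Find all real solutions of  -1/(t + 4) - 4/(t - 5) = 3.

Multiply both sides by (t + 4)(t - 5):
-(t - 5) - 4(t + 4) = 3(t + 4)(t - 5).
Expand and collect terms: 3t^2 + 2t - 49 = 0.
By the quadratic formula, t = (-2 +/- sqrt(592)) / 6, so t ~= 3.7218 or t ~= -4.3885.
Neither value makes a denominator zero (t != -4, t != 5), so both are valid.

t = -4.3885 or t = 3.7218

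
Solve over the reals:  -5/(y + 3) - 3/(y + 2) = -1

y = -2.4051 or y = 5.4051

Multiply both sides by (y + 3)(y + 2):
-5(y + 2) - 3(y + 3) = -(y + 3)(y + 2).
Expand and collect terms: -y² + 3y + 13 = 0.
By the quadratic formula, y = (-3 ± √61) / -2, so y ≈ -2.4051 or y ≈ 5.4051.
Neither value makes a denominator zero (y ≠ -3, y ≠ -2), so both are valid.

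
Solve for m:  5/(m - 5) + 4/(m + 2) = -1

Multiply both sides by (m - 5)(m + 2):
5(m + 2) + 4(m - 5) = -(m - 5)(m + 2).
Expand and collect terms: -m^2 - 6m + 20 = 0.
By the quadratic formula, m = (6 +/- sqrt(116)) / -2, so m ~= -8.3852 or m ~= 2.3852.
Neither value makes a denominator zero (m != 5, m != -2), so both are valid.

m = -8.3852 or m = 2.3852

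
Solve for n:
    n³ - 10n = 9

Rearrange: n³ - 10n - 9 = 0.
Possible rational roots are divisors of -9. Testing n = -1 gives 0, so (n + 1) is a factor.
Divide: n³ - 10n - 9 = (n + 1)(n² - n - 9).
Apply the quadratic formula to n² - n - 9 = 0: n = (1 ± √37)/2, i.e. n ≈ 3.5414 or n ≈ -2.5414.

n = -2.5414 or n = -1 or n = 3.5414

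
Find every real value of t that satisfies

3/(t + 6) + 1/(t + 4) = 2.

Multiply both sides by (t + 6)(t + 4):
3(t + 4) + (t + 6) = 2(t + 6)(t + 4).
Expand and collect terms: 2t^2 + 16t + 30 = 0.
Factor or apply the quadratic formula: t = -3 or t = -5.
Neither value makes a denominator zero (t != -6, t != -4), so both are valid.

t = -5 or t = -3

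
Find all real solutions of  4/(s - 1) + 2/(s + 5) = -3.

s = -5.8284 or s = -0.1716

Multiply both sides by (s - 1)(s + 5):
4(s + 5) + 2(s - 1) = -3(s - 1)(s + 5).
Expand and collect terms: -3s^2 - 18s - 3 = 0.
By the quadratic formula, s = (18 +/- sqrt(288)) / -6, so s ~= -5.8284 or s ~= -0.1716.
Neither value makes a denominator zero (s != 1, s != -5), so both are valid.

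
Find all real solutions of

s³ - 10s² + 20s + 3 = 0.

Possible rational roots are divisors of 3. Testing s = 3 gives 0, so (s - 3) is a factor.
Divide: s³ - 10s² + 20s + 3 = (s - 3)(s² - 7s - 1).
Apply the quadratic formula to s² - 7s - 1 = 0: s = (7 ± √53)/2, i.e. s ≈ 7.1401 or s ≈ -0.1401.

s = -0.1401 or s = 3 or s = 7.1401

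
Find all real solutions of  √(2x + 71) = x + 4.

x = 5

Square both sides: 2x + 71 = (x + 4)².
Expand and rearrange: x² + 6x - 55 = 0.
Solving gives x = 5 or x = -11.
Check each candidate in the original equation:
  x = 5: √(81) = 9, while x + 4 = 9 — valid.
  x = -11: √(49) = 7, while x + 4 = -7 — extraneous.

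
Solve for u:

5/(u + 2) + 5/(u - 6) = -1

Multiply both sides by (u + 2)(u - 6):
5(u - 6) + 5(u + 2) = -(u + 2)(u - 6).
Expand and collect terms: -u² - 6u + 32 = 0.
By the quadratic formula, u = (6 ± √164) / -2, so u ≈ -9.4031 or u ≈ 3.4031.
Neither value makes a denominator zero (u ≠ -2, u ≠ 6), so both are valid.

u = -9.4031 or u = 3.4031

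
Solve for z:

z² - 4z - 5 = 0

z = -1 or z = 5

Factor: (z + 1)(z - 5) = 0.
So z = -1 or z = 5.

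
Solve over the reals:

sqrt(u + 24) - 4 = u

Isolate the radical: sqrt(u + 24) = u + 4.
Square both sides: u + 24 = (u + 4)^2.
Expand and rearrange: u^2 + 7u - 8 = 0.
Solving gives u = 1 or u = -8.
Check each candidate in the original equation:
  u = 1: sqrt(25) = 5, while u + 4 = 5 — valid.
  u = -8: sqrt(16) = 4, while u + 4 = -4 — extraneous.

u = 1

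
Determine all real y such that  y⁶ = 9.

y = -1.4422 or y = 1.4422

Let u = y³. The equation becomes u² - 9 = 0.
Factor: (u - 3)(u + 3) = 0, so u = 3 or u = -3.
y³ = 3 gives y = ∛(3) ≈ 1.4422.
y³ = -3 gives y = -∛(3) ≈ -1.4422.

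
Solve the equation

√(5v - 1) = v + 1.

v = 1 or v = 2

Square both sides: 5v - 1 = (v + 1)².
Expand and rearrange: v² - 3v + 2 = 0.
Solving gives v = 2 or v = 1.
Check each candidate in the original equation:
  v = 2: √(9) = 3, while v + 1 = 3 — valid.
  v = 1: √(4) = 2, while v + 1 = 2 — valid.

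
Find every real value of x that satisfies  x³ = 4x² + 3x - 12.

Rearrange: x³ - 4x² - 3x + 12 = 0.
Possible rational roots are divisors of 12. Testing x = 4 gives 0, so (x - 4) is a factor.
Divide: x³ - 4x² - 3x + 12 = (x - 4)(x² - 3).
Apply the quadratic formula to x² - 3 = 0: x = (0 ± √12)/2, i.e. x ≈ 1.7321 or x ≈ -1.7321.

x = -1.7321 or x = 1.7321 or x = 4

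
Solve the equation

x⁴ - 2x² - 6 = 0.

Let u = x². The equation becomes u² - 2u - 6 = 0.
By the quadratic formula, u = 1 + √(7) or u = 1 - √(7).
x² = 1 + √(7) gives x = ±√(1 + √(7)) ≈ ±1.9094.
x² = 1 - √(7) < 0 has no real solution.

x = -1.9094 or x = 1.9094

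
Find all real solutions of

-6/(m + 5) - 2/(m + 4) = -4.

Multiply both sides by (m + 5)(m + 4):
-6(m + 4) - 2(m + 5) = -4(m + 5)(m + 4).
Expand and collect terms: -4m² - 28m - 46 = 0.
By the quadratic formula, m = (28 ± √48) / -8, so m ≈ -4.366 or m ≈ -2.634.
Neither value makes a denominator zero (m ≠ -5, m ≠ -4), so both are valid.

m = -4.366 or m = -2.634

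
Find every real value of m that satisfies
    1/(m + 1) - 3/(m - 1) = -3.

m = -1.2301 or m = 1.8968

Multiply both sides by (m + 1)(m - 1):
(m - 1) - 3(m + 1) = -3(m + 1)(m - 1).
Expand and collect terms: -3m² + 2m + 7 = 0.
By the quadratic formula, m = (-2 ± √88) / -6, so m ≈ -1.2301 or m ≈ 1.8968.
Neither value makes a denominator zero (m ≠ -1, m ≠ 1), so both are valid.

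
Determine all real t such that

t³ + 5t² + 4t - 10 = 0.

Possible rational roots are divisors of -10. Testing t = 1 gives 0, so (t - 1) is a factor.
Divide: t³ + 5t² + 4t - 10 = (t - 1)(t² + 6t + 10).
The quadratic t² + 6t + 10 has discriminant -4 < 0, so no further real roots.

t = 1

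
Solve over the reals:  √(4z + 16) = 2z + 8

z = -4 or z = -3

Square both sides: 4z + 16 = (2z + 8)².
Expand and rearrange: 4z² + 28z + 48 = 0.
Solving gives z = -3 or z = -4.
Check each candidate in the original equation:
  z = -3: √(4) = 2, while 2z + 8 = 2 — valid.
  z = -4: √(0) = 0, while 2z + 8 = 0 — valid.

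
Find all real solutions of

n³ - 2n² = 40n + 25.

n = -5 or n = -0.6533 or n = 7.6533

Rearrange: n³ - 2n² - 40n - 25 = 0.
Possible rational roots are divisors of -25. Testing n = -5 gives 0, so (n + 5) is a factor.
Divide: n³ - 2n² - 40n - 25 = (n + 5)(n² - 7n - 5).
Apply the quadratic formula to n² - 7n - 5 = 0: n = (7 ± √69)/2, i.e. n ≈ 7.6533 or n ≈ -0.6533.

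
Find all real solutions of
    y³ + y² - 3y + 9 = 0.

y = -3

Possible rational roots are divisors of 9. Testing y = -3 gives 0, so (y + 3) is a factor.
Divide: y³ + y² - 3y + 9 = (y + 3)(y² - 2y + 3).
The quadratic y² - 2y + 3 has discriminant -8 < 0, so no further real roots.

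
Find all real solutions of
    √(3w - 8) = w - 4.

Square both sides: 3w - 8 = (w - 4)².
Expand and rearrange: w² - 11w + 24 = 0.
Solving gives w = 8 or w = 3.
Check each candidate in the original equation:
  w = 8: √(16) = 4, while w - 4 = 4 — valid.
  w = 3: √(1) = 1, while w - 4 = -1 — extraneous.

w = 8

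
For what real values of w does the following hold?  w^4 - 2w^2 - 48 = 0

w = -2.8284 or w = 2.8284

Let u = w^2. The equation becomes u^2 - 2u - 48 = 0.
Factor: (u - 8)(u + 6) = 0, so u = 8 or u = -6.
w^2 = 8 gives w = +/-2*sqrt(2) ~= +/-2.8284.
w^2 = -6 < 0 has no real solution.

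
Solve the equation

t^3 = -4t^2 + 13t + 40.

t = -5 or t = -2.3723 or t = 3.3723

Rearrange: t^3 + 4t^2 - 13t - 40 = 0.
Possible rational roots are divisors of -40. Testing t = -5 gives 0, so (t + 5) is a factor.
Divide: t^3 + 4t^2 - 13t - 40 = (t + 5)(t^2 - t - 8).
Apply the quadratic formula to t^2 - t - 8 = 0: t = (1 +/- sqrt(33))/2, i.e. t ~= 3.3723 or t ~= -2.3723.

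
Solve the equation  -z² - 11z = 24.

z = -8 or z = -3

Bring every term to one side: -z² - 11z - 24 = 0.
Factor: -1(z + 8)(z + 3) = 0.
So z = -8 or z = -3.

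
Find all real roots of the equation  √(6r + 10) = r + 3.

Square both sides: 6r + 10 = (r + 3)².
Expand and rearrange: r² - 1 = 0.
Solving gives r = 1 or r = -1.
Check each candidate in the original equation:
  r = 1: √(16) = 4, while r + 3 = 4 — valid.
  r = -1: √(4) = 2, while r + 3 = 2 — valid.

r = -1 or r = 1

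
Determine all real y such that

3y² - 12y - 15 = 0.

Factor: 3(y + 1)(y - 5) = 0.
So y = -1 or y = 5.

y = -1 or y = 5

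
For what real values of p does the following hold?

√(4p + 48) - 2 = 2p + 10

p = -3

Isolate the radical: √(4p + 48) = 2p + 12.
Square both sides: 4p + 48 = (2p + 12)².
Expand and rearrange: 4p² + 44p + 96 = 0.
Solving gives p = -3 or p = -8.
Check each candidate in the original equation:
  p = -3: √(36) = 6, while 2p + 12 = 6 — valid.
  p = -8: √(16) = 4, while 2p + 12 = -4 — extraneous.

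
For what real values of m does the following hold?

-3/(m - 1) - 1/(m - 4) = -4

Multiply both sides by (m - 1)(m - 4):
-3(m - 4) - (m - 1) = -4(m - 1)(m - 4).
Expand and collect terms: -4m^2 + 24m - 29 = 0.
By the quadratic formula, m = (-24 +/- sqrt(112)) / -8, so m ~= 1.6771 or m ~= 4.3229.
Neither value makes a denominator zero (m != 1, m != 4), so both are valid.

m = 1.6771 or m = 4.3229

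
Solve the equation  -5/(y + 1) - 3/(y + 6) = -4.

y = -5.4155 or y = 0.4155

Multiply both sides by (y + 1)(y + 6):
-5(y + 6) - 3(y + 1) = -4(y + 1)(y + 6).
Expand and collect terms: -4y^2 - 20y + 9 = 0.
By the quadratic formula, y = (20 +/- sqrt(544)) / -8, so y ~= -5.4155 or y ~= 0.4155.
Neither value makes a denominator zero (y != -1, y != -6), so both are valid.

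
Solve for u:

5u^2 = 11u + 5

u = -0.3866 or u = 2.5866

Rearrange to standard form: 5u^2 - 11u - 5 = 0.
Discriminant: (-11)^2 - 4*5*(-5) = 221.
Quadratic formula: u = (11 +/- sqrt(221)) / 10.
So u = 11/10 + sqrt(221)/10 ~= 2.5866 or u = 11/10 - sqrt(221)/10 ~= -0.3866.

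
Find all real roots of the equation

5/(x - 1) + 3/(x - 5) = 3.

Multiply both sides by (x - 1)(x - 5):
5(x - 5) + 3(x - 1) = 3(x - 1)(x - 5).
Expand and collect terms: 3x² - 26x + 43 = 0.
By the quadratic formula, x = (26 ± √160) / 6, so x ≈ 6.4415 or x ≈ 2.2251.
Neither value makes a denominator zero (x ≠ 1, x ≠ 5), so both are valid.

x = 2.2251 or x = 6.4415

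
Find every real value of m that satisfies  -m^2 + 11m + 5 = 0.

Discriminant: (11)^2 - 4*(-1)*5 = 141.
Quadratic formula: m = (-11 +/- sqrt(141)) / (-2).
So m = 11/2 - sqrt(141)/2 ~= -0.4372 or m = 11/2 + sqrt(141)/2 ~= 11.4372.

m = -0.4372 or m = 11.4372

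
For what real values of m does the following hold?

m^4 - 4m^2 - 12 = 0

m = -2.4495 or m = 2.4495

Let u = m^2. The equation becomes u^2 - 4u - 12 = 0.
Factor: (u + 2)(u - 6) = 0, so u = -2 or u = 6.
m^2 = -2 < 0 has no real solution.
m^2 = 6 gives m = +/-sqrt(6) ~= +/-2.4495.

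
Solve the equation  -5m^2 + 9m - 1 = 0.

m = 0.119 or m = 1.681

Discriminant: (9)^2 - 4*(-5)*(-1) = 61.
Quadratic formula: m = (-9 +/- sqrt(61)) / (-10).
So m = 9/10 - sqrt(61)/10 ~= 0.119 or m = sqrt(61)/10 + 9/10 ~= 1.681.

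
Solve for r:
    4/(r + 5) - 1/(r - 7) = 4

Multiply both sides by (r + 5)(r - 7):
4(r - 7) - (r + 5) = 4(r + 5)(r - 7).
Expand and collect terms: 4r² - 11r - 107 = 0.
By the quadratic formula, r = (11 ± √1833) / 8, so r ≈ 6.7267 or r ≈ -3.9767.
Neither value makes a denominator zero (r ≠ -5, r ≠ 7), so both are valid.

r = -3.9767 or r = 6.7267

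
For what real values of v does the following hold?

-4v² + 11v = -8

v = -0.5975 or v = 3.3475

Rearrange to standard form: -4v² + 11v + 8 = 0.
Discriminant: (11)² − 4·(-4)·8 = 249.
Quadratic formula: v = (-11 ± √249) / (-8).
So v = 11/8 - √(249)/8 ≈ -0.5975 or v = 11/8 + √(249)/8 ≈ 3.3475.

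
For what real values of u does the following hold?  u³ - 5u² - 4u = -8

u = -1.4641 or u = 1 or u = 5.4641

Rearrange: u³ - 5u² - 4u + 8 = 0.
Possible rational roots are divisors of 8. Testing u = 1 gives 0, so (u - 1) is a factor.
Divide: u³ - 5u² - 4u + 8 = (u - 1)(u² - 4u - 8).
Apply the quadratic formula to u² - 4u - 8 = 0: u = (4 ± √48)/2, i.e. u ≈ 5.4641 or u ≈ -1.4641.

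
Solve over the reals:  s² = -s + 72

Bring every term to one side: s² + s - 72 = 0.
Factor: (s + 9)(s - 8) = 0.
So s = -9 or s = 8.

s = -9 or s = 8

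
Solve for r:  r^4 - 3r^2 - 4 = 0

Let u = r^2. The equation becomes u^2 - 3u - 4 = 0.
Factor: (u + 1)(u - 4) = 0, so u = -1 or u = 4.
r^2 = -1 < 0 has no real solution.
r^2 = 4 gives r = +/-2.

r = -2 or r = 2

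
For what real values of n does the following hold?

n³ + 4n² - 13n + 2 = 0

n = -6.1623 or n = 0.1623 or n = 2

Possible rational roots are divisors of 2. Testing n = 2 gives 0, so (n - 2) is a factor.
Divide: n³ + 4n² - 13n + 2 = (n - 2)(n² + 6n - 1).
Apply the quadratic formula to n² + 6n - 1 = 0: n = (-6 ± √40)/2, i.e. n ≈ 0.1623 or n ≈ -6.1623.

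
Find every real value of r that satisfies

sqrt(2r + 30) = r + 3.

r = 3

Square both sides: 2r + 30 = (r + 3)^2.
Expand and rearrange: r^2 + 4r - 21 = 0.
Solving gives r = 3 or r = -7.
Check each candidate in the original equation:
  r = 3: sqrt(36) = 6, while r + 3 = 6 — valid.
  r = -7: sqrt(16) = 4, while r + 3 = -4 — extraneous.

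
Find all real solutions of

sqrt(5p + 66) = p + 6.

p = 3

Square both sides: 5p + 66 = (p + 6)^2.
Expand and rearrange: p^2 + 7p - 30 = 0.
Solving gives p = 3 or p = -10.
Check each candidate in the original equation:
  p = 3: sqrt(81) = 9, while p + 6 = 9 — valid.
  p = -10: sqrt(16) = 4, while p + 6 = -4 — extraneous.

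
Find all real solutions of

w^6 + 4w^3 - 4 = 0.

w = -1.6902 or w = 0.9392

Let u = w^3. The equation becomes u^2 + 4u - 4 = 0.
By the quadratic formula, u = -2 + 2*sqrt(2) or u = -2*sqrt(2) - 2.
w^3 = -2 + 2*sqrt(2) gives w = (-2 + 2*sqrt(2))^(1/3) ~= 0.9392.
w^3 = -2*sqrt(2) - 2 gives w = -(2 + 2*sqrt(2))^(1/3) ~= -1.6902.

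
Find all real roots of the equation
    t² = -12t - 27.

t = -9 or t = -3

Bring every term to one side: t² + 12t + 27 = 0.
Factor: (t + 3)(t + 9) = 0.
So t = -3 or t = -9.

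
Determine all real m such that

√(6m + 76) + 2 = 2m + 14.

m = -2

Isolate the radical: √(6m + 76) = 2m + 12.
Square both sides: 6m + 76 = (2m + 12)².
Expand and rearrange: 4m² + 42m + 68 = 0.
Solving gives m = -2 or m = -8.5.
Check each candidate in the original equation:
  m = -2: √(64) = 8, while 2m + 12 = 8 — valid.
  m = -8.5: √(25) = 5, while 2m + 12 = -5 — extraneous.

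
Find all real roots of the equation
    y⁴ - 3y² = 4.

y = -2 or y = 2

Let u = y². The equation becomes u² - 3u - 4 = 0.
Factor: (u + 1)(u - 4) = 0, so u = -1 or u = 4.
y² = -1 < 0 has no real solution.
y² = 4 gives y = ±2.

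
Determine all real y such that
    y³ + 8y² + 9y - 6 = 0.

y = -6.4641 or y = -2 or y = 0.4641

Possible rational roots are divisors of -6. Testing y = -2 gives 0, so (y + 2) is a factor.
Divide: y³ + 8y² + 9y - 6 = (y + 2)(y² + 6y - 3).
Apply the quadratic formula to y² + 6y - 3 = 0: y = (-6 ± √48)/2, i.e. y ≈ 0.4641 or y ≈ -6.4641.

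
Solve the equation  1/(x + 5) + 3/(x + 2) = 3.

x = -4.7554 or x = -0.9112

Multiply both sides by (x + 5)(x + 2):
(x + 2) + 3(x + 5) = 3(x + 5)(x + 2).
Expand and collect terms: 3x² + 17x + 13 = 0.
By the quadratic formula, x = (-17 ± √133) / 6, so x ≈ -0.9112 or x ≈ -4.7554.
Neither value makes a denominator zero (x ≠ -5, x ≠ -2), so both are valid.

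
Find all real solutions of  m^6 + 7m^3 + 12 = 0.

Let u = m^3. The equation becomes u^2 + 7u + 12 = 0.
Factor: (u + 4)(u + 3) = 0, so u = -4 or u = -3.
m^3 = -4 gives m = -(4)^(1/3) ~= -1.5874.
m^3 = -3 gives m = -(3)^(1/3) ~= -1.4422.

m = -1.5874 or m = -1.4422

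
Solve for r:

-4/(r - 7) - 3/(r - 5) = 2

r = 2.3625 or r = 6.1375

Multiply both sides by (r - 7)(r - 5):
-4(r - 5) - 3(r - 7) = 2(r - 7)(r - 5).
Expand and collect terms: 2r² - 17r + 29 = 0.
By the quadratic formula, r = (17 ± √57) / 4, so r ≈ 6.1375 or r ≈ 2.3625.
Neither value makes a denominator zero (r ≠ 7, r ≠ 5), so both are valid.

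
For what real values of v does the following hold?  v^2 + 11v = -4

Rearrange to standard form: v^2 + 11v + 4 = 0.
Discriminant: (11)^2 - 4*1*4 = 105.
Quadratic formula: v = (-11 +/- sqrt(105)) / 2.
So v = -11/2 + sqrt(105)/2 ~= -0.3765 or v = -11/2 - sqrt(105)/2 ~= -10.6235.

v = -10.6235 or v = -0.3765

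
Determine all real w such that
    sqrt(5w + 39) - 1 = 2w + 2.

w = 2

Isolate the radical: sqrt(5w + 39) = 2w + 3.
Square both sides: 5w + 39 = (2w + 3)^2.
Expand and rearrange: 4w^2 + 7w - 30 = 0.
Solving gives w = 2 or w = -3.75.
Check each candidate in the original equation:
  w = 2: sqrt(49) = 7, while 2w + 3 = 7 — valid.
  w = -3.75: sqrt(20.25) = 4.5, while 2w + 3 = -4.5 — extraneous.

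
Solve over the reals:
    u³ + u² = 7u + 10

Rearrange: u³ + u² - 7u - 10 = 0.
Possible rational roots are divisors of -10. Testing u = -2 gives 0, so (u + 2) is a factor.
Divide: u³ + u² - 7u - 10 = (u + 2)(u² - u - 5).
Apply the quadratic formula to u² - u - 5 = 0: u = (1 ± √21)/2, i.e. u ≈ 2.7913 or u ≈ -1.7913.

u = -2 or u = -1.7913 or u = 2.7913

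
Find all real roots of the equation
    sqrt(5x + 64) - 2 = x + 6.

Isolate the radical: sqrt(5x + 64) = x + 8.
Square both sides: 5x + 64 = (x + 8)^2.
Expand and rearrange: x^2 + 11x = 0.
Solving gives x = 0 or x = -11.
Check each candidate in the original equation:
  x = 0: sqrt(64) = 8, while x + 8 = 8 — valid.
  x = -11: sqrt(9) = 3, while x + 8 = -3 — extraneous.

x = 0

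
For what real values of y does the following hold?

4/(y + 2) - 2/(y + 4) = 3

y = -4.4305 or y = -0.9028

Multiply both sides by (y + 2)(y + 4):
4(y + 4) - 2(y + 2) = 3(y + 2)(y + 4).
Expand and collect terms: 3y^2 + 16y + 12 = 0.
By the quadratic formula, y = (-16 +/- sqrt(112)) / 6, so y ~= -0.9028 or y ~= -4.4305.
Neither value makes a denominator zero (y != -2, y != -4), so both are valid.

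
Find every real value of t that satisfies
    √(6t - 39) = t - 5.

Square both sides: 6t - 39 = (t - 5)².
Expand and rearrange: t² - 16t + 64 = 0.
This gives the repeated root t = 8.
Check in the original equation:
  t = 8: √(9) = 3, while t - 5 = 3 — valid.

t = 8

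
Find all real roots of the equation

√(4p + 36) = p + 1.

p = 7

Square both sides: 4p + 36 = (p + 1)².
Expand and rearrange: p² - 2p - 35 = 0.
Solving gives p = 7 or p = -5.
Check each candidate in the original equation:
  p = 7: √(64) = 8, while p + 1 = 8 — valid.
  p = -5: √(16) = 4, while p + 1 = -4 — extraneous.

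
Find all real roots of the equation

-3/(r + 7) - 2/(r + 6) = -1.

Multiply both sides by (r + 7)(r + 6):
-3(r + 6) - 2(r + 7) = -(r + 7)(r + 6).
Expand and collect terms: -r² - 8r - 10 = 0.
By the quadratic formula, r = (8 ± √24) / -2, so r ≈ -6.4495 or r ≈ -1.5505.
Neither value makes a denominator zero (r ≠ -7, r ≠ -6), so both are valid.

r = -6.4495 or r = -1.5505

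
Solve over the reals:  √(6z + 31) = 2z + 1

Square both sides: 6z + 31 = (2z + 1)².
Expand and rearrange: 4z² - 2z - 30 = 0.
Solving gives z = 3 or z = -2.5.
Check each candidate in the original equation:
  z = 3: √(49) = 7, while 2z + 1 = 7 — valid.
  z = -2.5: √(16) = 4, while 2z + 1 = -4 — extraneous.

z = 3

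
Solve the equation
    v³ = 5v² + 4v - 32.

Rearrange: v³ - 5v² - 4v + 32 = 0.
Possible rational roots are divisors of 32. Testing v = 4 gives 0, so (v - 4) is a factor.
Divide: v³ - 5v² - 4v + 32 = (v - 4)(v² - v - 8).
Apply the quadratic formula to v² - v - 8 = 0: v = (1 ± √33)/2, i.e. v ≈ 3.3723 or v ≈ -2.3723.

v = -2.3723 or v = 3.3723 or v = 4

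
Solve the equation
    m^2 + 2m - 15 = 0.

m = -5 or m = 3

Factor: (m + 5)(m - 3) = 0.
So m = -5 or m = 3.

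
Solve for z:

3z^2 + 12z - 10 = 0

z = -4.708 or z = 0.708

Discriminant: (12)^2 - 4*3*(-10) = 264.
Quadratic formula: z = (-12 +/- sqrt(264)) / 6.
So z = -2 + sqrt(66)/3 ~= 0.708 or z = -sqrt(66)/3 - 2 ~= -4.708.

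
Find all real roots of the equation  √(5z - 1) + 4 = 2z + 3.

z = 2

Isolate the radical: √(5z - 1) = 2z - 1.
Square both sides: 5z - 1 = (2z - 1)².
Expand and rearrange: 4z² - 9z + 2 = 0.
Solving gives z = 2 or z = 0.25.
Check each candidate in the original equation:
  z = 2: √(9) = 3, while 2z - 1 = 3 — valid.
  z = 0.25: √(0.25) = 0.5, while 2z - 1 = -0.5 — extraneous.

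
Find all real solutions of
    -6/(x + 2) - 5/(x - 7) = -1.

Multiply both sides by (x + 2)(x - 7):
-6(x - 7) - 5(x + 2) = -(x + 2)(x - 7).
Expand and collect terms: -x² + 16x - 18 = 0.
By the quadratic formula, x = (-16 ± √184) / -2, so x ≈ 1.2177 or x ≈ 14.7823.
Neither value makes a denominator zero (x ≠ -2, x ≠ 7), so both are valid.

x = 1.2177 or x = 14.7823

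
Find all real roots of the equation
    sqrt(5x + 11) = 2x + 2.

Square both sides: 5x + 11 = (2x + 2)^2.
Expand and rearrange: 4x^2 + 3x - 7 = 0.
Solving gives x = 1 or x = -1.75.
Check each candidate in the original equation:
  x = 1: sqrt(16) = 4, while 2x + 2 = 4 — valid.
  x = -1.75: sqrt(2.25) = 1.5, while 2x + 2 = -1.5 — extraneous.

x = 1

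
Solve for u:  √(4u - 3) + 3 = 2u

u = 3

Isolate the radical: √(4u - 3) = 2u - 3.
Square both sides: 4u - 3 = (2u - 3)².
Expand and rearrange: 4u² - 16u + 12 = 0.
Solving gives u = 3 or u = 1.
Check each candidate in the original equation:
  u = 3: √(9) = 3, while 2u - 3 = 3 — valid.
  u = 1: √(1) = 1, while 2u - 3 = -1 — extraneous.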